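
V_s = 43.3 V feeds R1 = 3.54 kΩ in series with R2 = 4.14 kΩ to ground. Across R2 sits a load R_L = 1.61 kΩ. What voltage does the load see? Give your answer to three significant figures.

The load sits in parallel with R2, giving an effective lower resistance R2' = R2·R_L/(R2+R_L) = 1.159 kΩ.
Now apply the divider: V_out = 43.3 × 0.2467 = 10.68 V.

V_out ≈ 10.7 V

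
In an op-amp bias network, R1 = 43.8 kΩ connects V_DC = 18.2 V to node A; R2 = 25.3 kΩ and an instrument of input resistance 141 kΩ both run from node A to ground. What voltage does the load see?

V_out ≈ 5.98 V

First combine the lower leg with the load: R2 ‖ R_L = 21.45 kΩ.
Voltage divider with the loaded lower leg: V_out = 18.2 × 21.45/(43.8 + 21.45) = 18.2 × 0.3287 = 5.983 V.
(Unloaded it would be 6.66 V; the load pulls it down.)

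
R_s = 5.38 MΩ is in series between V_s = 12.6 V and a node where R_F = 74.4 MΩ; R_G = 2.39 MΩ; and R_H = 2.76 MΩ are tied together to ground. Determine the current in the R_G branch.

I ≈ 1.00 µA

Combine the parallel branches: R_p = (1/74.4 + 1/2.39 + 1/2.76)⁻¹ = 1.259 MΩ.
V_A = 12.6 × 1.259/6.639 = 2.390 V.
I(R_G) = V_A / R_G = 2.390/2.39 = 0.9999 µA.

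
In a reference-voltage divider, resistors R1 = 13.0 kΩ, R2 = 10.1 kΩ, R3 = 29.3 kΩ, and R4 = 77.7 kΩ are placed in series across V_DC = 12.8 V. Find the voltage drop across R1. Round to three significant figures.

V ≈ 1.28 V

Total series resistance ΣR = 13.0 + 10.1 + 29.3 + 77.7 = 130.1 kΩ.
Voltage divider: V = V_DC · (13.00 / 130.1) = 12.8 × 0.09992 = 1.279 V.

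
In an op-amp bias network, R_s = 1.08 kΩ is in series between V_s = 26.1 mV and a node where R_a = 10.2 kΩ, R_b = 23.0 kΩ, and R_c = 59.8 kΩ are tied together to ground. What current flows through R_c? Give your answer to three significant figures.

I ≈ 0.373 µA

Equivalent of the parallel group: R_p = 6.320 kΩ.
Node voltage V_A = V_s · R_p/(R_s + R_p) = 26.1 × 0.8540 = 22.29 mV.
Branch current I = V_A/R_c = 22.29/59.8 = 0.3728 µA.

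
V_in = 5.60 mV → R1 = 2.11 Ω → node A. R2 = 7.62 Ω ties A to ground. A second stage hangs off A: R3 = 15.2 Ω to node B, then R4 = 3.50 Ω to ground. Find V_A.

Looking into the second stage from A: R3 + R4 = 18.70 Ω appears in parallel with R2.
R2 ‖ (R3+R4) = 5.414 Ω.
So V_A = 5.60 × 0.7196 = 4.030 mV.

V_A ≈ 4.03 mV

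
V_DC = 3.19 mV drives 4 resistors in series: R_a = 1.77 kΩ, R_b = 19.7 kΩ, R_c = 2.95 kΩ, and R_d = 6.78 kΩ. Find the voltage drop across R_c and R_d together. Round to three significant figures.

V ≈ 0.995 mV

Total series resistance ΣR = 1.77 + 19.7 + 2.95 + 6.78 = 31.20 kΩ.
R_{R_c..R_d} = 2.95 + 6.78 = 9.730 kΩ.
Voltage divider: V = V_DC · (9.730 / 31.20) = 3.19 × 0.3119 = 0.9948 mV.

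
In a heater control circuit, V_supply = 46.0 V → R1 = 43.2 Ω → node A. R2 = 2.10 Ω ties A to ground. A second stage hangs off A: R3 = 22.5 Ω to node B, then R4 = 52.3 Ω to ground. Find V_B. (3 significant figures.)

V_B ≈ 1.45 V

Node A sees R2 in parallel with the series input of stage 2, R3 + R4 = 74.80 Ω.
Effective lower resistance at A: R2 ‖ 74.80 = 2.043 Ω.
V_A = 46.0 × 2.043/(43.2 + 2.043) = 2.077 V.
Stage 2 is unloaded, so V_B = V_A · R4/(R3+R4) = 2.077 × 52.3/74.80 = 1.452 V.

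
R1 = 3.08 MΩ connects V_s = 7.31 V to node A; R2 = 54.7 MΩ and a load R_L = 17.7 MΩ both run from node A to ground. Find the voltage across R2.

V_out ≈ 5.94 V

First combine the lower leg with the load: R2 ‖ R_L = 13.37 MΩ.
Voltage divider with the loaded lower leg: V_out = 7.31 × 13.37/(3.08 + 13.37) = 7.31 × 0.8128 = 5.942 V.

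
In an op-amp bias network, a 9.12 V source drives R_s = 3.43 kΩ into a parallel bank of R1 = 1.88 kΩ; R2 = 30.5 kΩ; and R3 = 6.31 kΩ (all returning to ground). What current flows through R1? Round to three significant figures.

Parallel bank: R_p = 1/(1/1.88 + 1/30.5 + 1/6.31) = 1.383 kΩ.
V_A = 9.12 × 1.383/4.813 = 2.620 V.
I(R1) = V_A / R1 = 2.620/1.88 = 1.394 mA.
(Equivalently: I_total = 1.895 mA, then current-divider fraction G_k/ΣG = 0.7355.)

I ≈ 1.39 mA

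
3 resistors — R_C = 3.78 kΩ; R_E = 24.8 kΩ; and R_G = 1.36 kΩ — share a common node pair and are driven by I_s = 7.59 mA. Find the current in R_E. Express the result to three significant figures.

Conductances: ΣG = 1/3.78 + 1/24.8 + 1/1.36 = 1.040 (1/kΩ).
R_E takes the fraction G_k/ΣG = 0.04032/1.040 = 0.03877, so I = 7.59 × 0.03877 = 0.2942 mA.

I ≈ 0.294 mA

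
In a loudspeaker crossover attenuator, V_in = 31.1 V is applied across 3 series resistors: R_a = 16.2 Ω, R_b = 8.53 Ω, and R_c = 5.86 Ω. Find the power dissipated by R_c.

P ≈ 6.06 W

Series current I = V_in/ΣR = 31.1/30.59 = 1.017 A.
P(R_c) = I²·R_c = (1.017)² × 5.86 = 6.057 W.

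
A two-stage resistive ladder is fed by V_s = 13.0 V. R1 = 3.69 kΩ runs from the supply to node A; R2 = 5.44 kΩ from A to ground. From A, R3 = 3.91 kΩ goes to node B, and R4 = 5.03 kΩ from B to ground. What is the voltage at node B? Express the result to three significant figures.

V_B ≈ 3.50 V

The second stage (R3 + R4 = 8.940 kΩ) loads node A in parallel with R2.
Effective lower resistance at A: R2 ‖ 8.940 = 3.382 kΩ.
So V_A = 13.0 × 0.4782 = 6.217 V.
Then the unloaded second divider: V_B = V_A × R4/(R3+R4) = 6.217 × 0.5626 = 3.498 V.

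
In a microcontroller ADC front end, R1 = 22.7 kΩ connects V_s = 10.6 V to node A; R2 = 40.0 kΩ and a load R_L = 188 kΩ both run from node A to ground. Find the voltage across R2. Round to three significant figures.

The load sits in parallel with R2, giving an effective lower resistance R2' = R2·R_L/(R2+R_L) = 32.98 kΩ.
Now apply the divider: V_out = 10.6 × 0.5923 = 6.279 V.

V_out ≈ 6.28 V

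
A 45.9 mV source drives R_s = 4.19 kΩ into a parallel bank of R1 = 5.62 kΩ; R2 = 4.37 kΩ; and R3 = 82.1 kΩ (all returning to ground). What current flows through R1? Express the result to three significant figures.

Combine the parallel branches: R_p = (1/5.62 + 1/4.37 + 1/82.1)⁻¹ = 2.387 kΩ.
V_A by voltage divider: V_A = 45.9 × 2.387/(4.19 + 2.387) = 16.66 mV.
Branch current I = V_A/R1 = 16.66/5.62 = 2.964 µA.

I ≈ 2.96 µA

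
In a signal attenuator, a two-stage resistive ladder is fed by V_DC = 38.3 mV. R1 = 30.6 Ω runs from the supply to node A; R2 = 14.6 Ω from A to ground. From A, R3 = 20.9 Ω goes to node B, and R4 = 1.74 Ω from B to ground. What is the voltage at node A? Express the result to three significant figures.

The second stage (R3 + R4 = 22.64 Ω) loads node A in parallel with R2.
Effective lower resistance at A: R2 ‖ 22.64 = 8.876 Ω.
So V_A = 38.3 × 0.2248 = 8.612 mV.

V_A ≈ 8.61 mV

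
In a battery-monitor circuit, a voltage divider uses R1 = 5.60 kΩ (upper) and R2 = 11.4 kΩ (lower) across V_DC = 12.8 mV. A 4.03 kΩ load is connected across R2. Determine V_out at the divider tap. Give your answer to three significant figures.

V_out ≈ 4.44 mV

First combine the lower leg with the load: R2 ‖ R_L = 2.977 kΩ.
Voltage divider with the loaded lower leg: V_out = 12.8 × 2.977/(5.60 + 2.977) = 12.8 × 0.3471 = 4.443 mV.
(Unloaded it would be 8.58 mV; the load pulls it down.)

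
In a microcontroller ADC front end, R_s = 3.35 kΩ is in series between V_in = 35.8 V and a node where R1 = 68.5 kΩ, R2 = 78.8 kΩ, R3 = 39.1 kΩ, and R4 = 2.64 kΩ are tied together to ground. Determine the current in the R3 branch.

Equivalent of the parallel group: R_p = 2.317 kΩ.
V_A = 35.8 × 2.317/5.667 = 14.64 V.
I(R3) = V_A / R3 = 14.64/39.1 = 0.3743 mA.
(Equivalently: I_total = 6.318 mA, then current-divider fraction G_k/ΣG = 0.05925.)

I ≈ 0.374 mA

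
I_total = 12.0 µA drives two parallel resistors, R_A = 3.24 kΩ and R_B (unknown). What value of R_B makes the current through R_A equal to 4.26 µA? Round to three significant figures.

R_B ≈ 1.78 kΩ

In a two-way split, I_A/I_total = R_B/(R_A + R_B).
With f = 0.3550, R_B = R_A · f/(1−f) = 3.24 × 0.5504 = 1.783 kΩ.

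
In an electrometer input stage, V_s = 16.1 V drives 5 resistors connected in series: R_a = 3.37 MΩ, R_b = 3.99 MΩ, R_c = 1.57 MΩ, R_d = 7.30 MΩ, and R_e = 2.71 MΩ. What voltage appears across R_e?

V ≈ 2.30 V

ΣR = 3.37 + 3.99 + 1.57 + 7.30 + 2.71 = 18.94 MΩ.
Voltage divider: V = V_s · (2.710 / 18.94) = 16.1 × 0.1431 = 2.304 V.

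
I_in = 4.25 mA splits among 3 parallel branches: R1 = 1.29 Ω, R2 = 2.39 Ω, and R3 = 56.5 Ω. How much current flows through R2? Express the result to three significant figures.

Total conductance ΣG = 1/1.29 + 1/2.39 + 1/56.5 = 1.211 (units of 1/Ω).
Current divider: I(R2) = I_in · G_k/ΣG = 4.25 × (0.4184/1.211) = 4.25 × 0.3454 = 1.468 mA.

I ≈ 1.47 mA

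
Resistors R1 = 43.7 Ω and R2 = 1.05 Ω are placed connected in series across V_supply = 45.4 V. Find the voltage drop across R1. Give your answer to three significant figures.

Total series resistance ΣR = 43.7 + 1.05 = 44.75 Ω.
By the voltage-divider rule, V = 45.4 × 43.70/44.75 = 44.33 V.

V ≈ 44.3 V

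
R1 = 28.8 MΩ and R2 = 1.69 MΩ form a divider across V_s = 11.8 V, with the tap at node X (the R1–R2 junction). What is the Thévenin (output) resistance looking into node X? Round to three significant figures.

R_th ≈ 1.60 MΩ

Zeroing V_s shorts the top of R1 to ground, so R_th = R1 ‖ R2 = 1.596 MΩ.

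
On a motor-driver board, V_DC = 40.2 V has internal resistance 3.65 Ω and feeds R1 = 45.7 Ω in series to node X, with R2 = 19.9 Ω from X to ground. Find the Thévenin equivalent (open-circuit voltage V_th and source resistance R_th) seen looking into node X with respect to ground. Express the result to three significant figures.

V_th ≈ 11.6 V, R_th ≈ 14.2 Ω

R1' = 3.65 + 45.7 = 49.35 Ω (source resistance + R1).
With X open, the divider is unloaded: V_th = 40.2 × 19.9/69.25 = 11.55 V.
With V_DC suppressed (replaced by a short), R_th = R1' ‖ R2 = (49.35 × 19.9)/(49.35 + 19.9) = 14.18 Ω.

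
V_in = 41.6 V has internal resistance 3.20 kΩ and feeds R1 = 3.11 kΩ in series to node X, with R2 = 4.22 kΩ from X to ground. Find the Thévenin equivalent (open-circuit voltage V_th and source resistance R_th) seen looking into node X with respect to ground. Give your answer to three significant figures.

R1' = 3.20 + 3.11 = 6.310 kΩ (source resistance + R1).
Open-circuit (no load on X): V_th = V_in · R2/(R1' + R2) = 41.6 × 4.22/(6.310 + 4.22) = 16.67 V.
Looking into X with the source shorted: R_th = R1'·R2/(R1'+R2) = 6.310 × 4.22/10.53 = 2.529 kΩ.

V_th ≈ 16.7 V, R_th ≈ 2.53 kΩ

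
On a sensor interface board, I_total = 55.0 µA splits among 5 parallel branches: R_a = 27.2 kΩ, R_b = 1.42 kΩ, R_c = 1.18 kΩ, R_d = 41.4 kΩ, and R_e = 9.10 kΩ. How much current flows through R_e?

I ≈ 3.51 µA

ΣG = 1/27.2 + 1/1.42 + 1/1.18 + 1/41.4 + 1/9.10 = 1.722.
R_e takes the fraction G_k/ΣG = 0.1099/1.722 = 0.06380, so I = 55.0 × 0.06380 = 3.509 µA.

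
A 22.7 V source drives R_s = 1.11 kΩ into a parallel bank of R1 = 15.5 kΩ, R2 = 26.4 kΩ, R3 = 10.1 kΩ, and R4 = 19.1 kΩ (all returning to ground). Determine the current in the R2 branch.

Equivalent of the parallel group: R_p = 3.941 kΩ.
Node voltage V_A = V_supply · R_p/(R_s + R_p) = 22.7 × 0.7802 = 17.71 V.
I(R2) = V_A / R2 = 17.71/26.4 = 0.6709 mA.

I ≈ 0.671 mA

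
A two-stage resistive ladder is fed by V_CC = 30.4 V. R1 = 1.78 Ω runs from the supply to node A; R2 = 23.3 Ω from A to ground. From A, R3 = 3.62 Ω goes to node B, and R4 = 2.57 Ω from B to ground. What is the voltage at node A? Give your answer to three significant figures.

The second stage (R3 + R4 = 6.190 Ω) loads node A in parallel with R2.
Effective lower resistance at A: R2 ‖ 6.190 = 4.891 Ω.
First divider: V_A = V_CC · 4.891/(1.78 + 4.891) = 22.29 V.

V_A ≈ 22.3 V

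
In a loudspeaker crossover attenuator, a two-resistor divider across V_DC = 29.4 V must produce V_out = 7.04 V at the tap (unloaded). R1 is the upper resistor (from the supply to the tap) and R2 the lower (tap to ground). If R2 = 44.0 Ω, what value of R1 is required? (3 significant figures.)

R1 ≈ 140 Ω

Required fraction k = V_out/V_DC = 0.2395.
R1 = R2·(1/k − 1) = 44.0 × 3.176 = 139.8 Ω.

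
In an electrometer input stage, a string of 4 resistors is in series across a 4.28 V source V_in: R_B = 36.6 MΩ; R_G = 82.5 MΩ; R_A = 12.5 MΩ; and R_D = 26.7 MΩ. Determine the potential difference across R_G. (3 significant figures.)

ΣR = 36.6 + 82.5 + 12.5 + 26.7 = 158.3 MΩ.
V = V_in · R/ΣR = 4.28 × 0.5212 = 2.231 V.

V ≈ 2.23 V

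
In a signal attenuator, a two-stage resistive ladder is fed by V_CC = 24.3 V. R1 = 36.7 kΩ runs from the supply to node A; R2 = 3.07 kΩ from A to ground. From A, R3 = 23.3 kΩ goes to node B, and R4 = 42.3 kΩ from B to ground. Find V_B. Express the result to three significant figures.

The second stage (R3 + R4 = 65.60 kΩ) loads node A in parallel with R2.
Effective lower resistance at A: R2 ‖ 65.60 = 2.933 kΩ.
V_A = 24.3 × 2.933/(36.7 + 2.933) = 1.798 V.
Stage 2 is unloaded, so V_B = V_A · R4/(R3+R4) = 1.798 × 42.3/65.60 = 1.159 V.

V_B ≈ 1.16 V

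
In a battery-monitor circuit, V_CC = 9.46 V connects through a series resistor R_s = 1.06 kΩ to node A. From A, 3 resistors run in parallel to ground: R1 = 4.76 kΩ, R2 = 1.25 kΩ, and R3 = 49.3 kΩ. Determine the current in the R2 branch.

I ≈ 3.62 mA

Combine the parallel branches: R_p = (1/4.76 + 1/1.25 + 1/49.3)⁻¹ = 0.9705 kΩ.
V_A by voltage divider: V_A = 9.46 × 0.9705/(1.06 + 0.9705) = 4.522 V.
Branch current I = V_A/R2 = 4.522/1.25 = 3.617 mA.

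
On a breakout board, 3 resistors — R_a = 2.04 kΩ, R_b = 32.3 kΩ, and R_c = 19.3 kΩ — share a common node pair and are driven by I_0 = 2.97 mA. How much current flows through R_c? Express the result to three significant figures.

Conductances: ΣG = 1/2.04 + 1/32.3 + 1/19.3 = 0.5730 (1/kΩ).
R_c takes the fraction G_k/ΣG = 0.05181/0.5730 = 0.09043, so I = 2.97 × 0.09043 = 0.2686 mA.

I ≈ 0.269 mA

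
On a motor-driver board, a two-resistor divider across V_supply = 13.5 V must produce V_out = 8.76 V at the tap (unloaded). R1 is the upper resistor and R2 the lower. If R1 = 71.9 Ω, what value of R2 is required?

The divider ratio is R2/(R1+R2) = 8.76/13.5 = 0.6489.
R2 = R1 · 0.6489/(1 − 0.6489) = 132.9 Ω.

R2 ≈ 133 Ω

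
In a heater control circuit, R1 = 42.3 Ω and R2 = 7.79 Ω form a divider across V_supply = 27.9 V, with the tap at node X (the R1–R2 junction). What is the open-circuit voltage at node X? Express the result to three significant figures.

V_th is the unloaded tap voltage: V_supply · R2/(R1+R2) = 27.9 × 0.1555 = 4.339 V.

V_th ≈ 4.34 V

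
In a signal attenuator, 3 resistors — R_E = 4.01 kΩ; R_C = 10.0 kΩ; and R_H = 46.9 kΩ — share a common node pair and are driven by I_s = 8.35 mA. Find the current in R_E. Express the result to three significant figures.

Total conductance ΣG = 1/4.01 + 1/10.0 + 1/46.9 = 0.3707 (units of 1/kΩ).
R_E takes the fraction G_k/ΣG = 0.2494/0.3707 = 0.6727, so I = 8.35 × 0.6727 = 5.617 mA.

I ≈ 5.62 mA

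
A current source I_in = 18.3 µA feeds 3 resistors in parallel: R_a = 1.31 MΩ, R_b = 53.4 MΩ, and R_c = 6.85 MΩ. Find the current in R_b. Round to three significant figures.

I ≈ 0.369 µA

Conductances: ΣG = 1/1.31 + 1/53.4 + 1/6.85 = 0.9281 (1/MΩ).
By the current-divider rule, I = I_in · G_k/ΣG = 18.3 × 0.02018 = 0.3693 µA.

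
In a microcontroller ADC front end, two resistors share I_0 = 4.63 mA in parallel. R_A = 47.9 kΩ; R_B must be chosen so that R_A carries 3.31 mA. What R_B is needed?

Two-branch current divider: I_A = I_0 · R_B/(R_A + R_B).
With f = 0.7149, R_B = R_A · f/(1−f) = 47.9 × 2.508 = 120.1 kΩ.

R_B ≈ 120 kΩ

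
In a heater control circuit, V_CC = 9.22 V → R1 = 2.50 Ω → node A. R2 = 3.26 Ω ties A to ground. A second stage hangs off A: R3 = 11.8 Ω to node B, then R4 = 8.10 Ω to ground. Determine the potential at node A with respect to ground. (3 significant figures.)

V_A ≈ 4.87 V

Node A sees R2 in parallel with the series input of stage 2, R3 + R4 = 19.90 Ω.
Effective lower resistance at A: R2 ‖ 19.90 = 2.801 Ω.
V_A = 9.22 × 2.801/(2.50 + 2.801) = 4.872 V.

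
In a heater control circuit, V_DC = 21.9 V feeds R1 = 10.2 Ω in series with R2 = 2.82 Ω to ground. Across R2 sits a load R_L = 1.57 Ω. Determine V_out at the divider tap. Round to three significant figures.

R2 ‖ R_L = (2.82 × 1.57)/(2.82 + 1.57) = 1.009 Ω.
Voltage divider with the loaded lower leg: V_out = 21.9 × 1.009/(10.2 + 1.009) = 21.9 × 0.08998 = 1.971 V.

V_out ≈ 1.97 V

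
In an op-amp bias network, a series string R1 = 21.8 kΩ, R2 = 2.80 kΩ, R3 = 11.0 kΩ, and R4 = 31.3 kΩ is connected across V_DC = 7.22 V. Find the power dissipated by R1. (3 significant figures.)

P ≈ 0.254 mW

The common current is I = 7.22/66.90 = 0.1079 mA.
P = I²R = 0.01165 × 21.8 = 0.2539 mW.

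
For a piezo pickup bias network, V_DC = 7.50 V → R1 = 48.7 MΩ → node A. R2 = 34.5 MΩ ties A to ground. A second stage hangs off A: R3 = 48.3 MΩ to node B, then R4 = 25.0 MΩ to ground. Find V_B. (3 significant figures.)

V_B ≈ 0.832 V

Looking into the second stage from A: R3 + R4 = 73.30 MΩ appears in parallel with R2.
R2 ‖ (R3+R4) = 23.46 MΩ.
First divider: V_A = V_DC · 23.46/(48.7 + 23.46) = 2.438 V.
Stage 2 is unloaded, so V_B = V_A · R4/(R3+R4) = 2.438 × 25.0/73.30 = 0.8316 V.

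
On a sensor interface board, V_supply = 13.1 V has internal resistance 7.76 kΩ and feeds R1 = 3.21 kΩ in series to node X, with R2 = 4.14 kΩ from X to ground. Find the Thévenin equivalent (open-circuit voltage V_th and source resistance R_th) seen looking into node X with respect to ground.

R1' = 7.76 + 3.21 = 10.97 kΩ (source resistance + R1).
With X open, the divider is unloaded: V_th = 13.1 × 4.14/15.11 = 3.589 V.
Zeroing V_supply shorts the top of R1' to ground, so R_th = R1' ‖ R2 = 3.006 kΩ.

V_th ≈ 3.59 V, R_th ≈ 3.01 kΩ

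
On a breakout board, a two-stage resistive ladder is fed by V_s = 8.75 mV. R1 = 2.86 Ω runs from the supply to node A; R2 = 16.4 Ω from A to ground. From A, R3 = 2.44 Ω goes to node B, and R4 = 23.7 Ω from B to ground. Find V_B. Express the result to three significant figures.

The second stage (R3 + R4 = 26.14 Ω) loads node A in parallel with R2.
R2 ‖ (R3+R4) = 10.08 Ω.
First divider: V_A = V_s · 10.08/(2.86 + 10.08) = 6.816 mV.
V_B = V_A × 0.9067 = 6.179 mV.

V_B ≈ 6.18 mV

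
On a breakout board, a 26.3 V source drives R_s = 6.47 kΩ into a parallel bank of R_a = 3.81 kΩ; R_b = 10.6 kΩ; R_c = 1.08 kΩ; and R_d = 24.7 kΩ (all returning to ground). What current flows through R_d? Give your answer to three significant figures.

I ≈ 0.111 mA

Parallel bank: R_p = 1/(1/3.81 + 1/10.6 + 1/1.08 + 1/24.7) = 0.7557 kΩ.
V_A = 26.3 × 0.7557/7.226 = 2.751 V.
I(R_d) = V_A / R_d = 2.751/24.7 = 0.1114 mA.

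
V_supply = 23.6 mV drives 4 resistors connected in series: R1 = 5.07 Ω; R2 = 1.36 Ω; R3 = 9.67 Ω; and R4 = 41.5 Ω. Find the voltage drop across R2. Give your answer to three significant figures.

V ≈ 0.557 mV

Total series resistance ΣR = 5.07 + 1.36 + 9.67 + 41.5 = 57.60 Ω.
By the voltage-divider rule, V = 23.6 × 1.360/57.60 = 0.5572 mV.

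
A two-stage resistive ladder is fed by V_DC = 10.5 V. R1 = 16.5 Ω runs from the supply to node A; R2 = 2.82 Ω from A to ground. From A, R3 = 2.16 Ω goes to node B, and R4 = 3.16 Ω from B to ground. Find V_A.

V_A ≈ 1.06 V

The second stage (R3 + R4 = 5.320 Ω) loads node A in parallel with R2.
R2 ‖ (R3+R4) = 1.843 Ω.
First divider: V_A = V_DC · 1.843/(16.5 + 1.843) = 1.055 V.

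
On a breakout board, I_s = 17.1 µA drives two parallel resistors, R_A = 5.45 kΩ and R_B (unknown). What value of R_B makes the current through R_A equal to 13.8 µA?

R_B ≈ 22.8 kΩ

Two-branch current divider: I_A = I_s · R_B/(R_A + R_B).
With f = 0.8070, R_B = R_A · f/(1−f) = 5.45 × 4.182 = 22.79 kΩ.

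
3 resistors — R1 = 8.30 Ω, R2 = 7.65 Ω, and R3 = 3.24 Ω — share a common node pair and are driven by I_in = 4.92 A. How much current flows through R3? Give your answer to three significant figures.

Total conductance ΣG = 1/8.30 + 1/7.65 + 1/3.24 = 0.5598 (units of 1/Ω).
By the current-divider rule, I = I_in · G_k/ΣG = 4.92 × 0.5513 = 2.712 A.

I ≈ 2.71 A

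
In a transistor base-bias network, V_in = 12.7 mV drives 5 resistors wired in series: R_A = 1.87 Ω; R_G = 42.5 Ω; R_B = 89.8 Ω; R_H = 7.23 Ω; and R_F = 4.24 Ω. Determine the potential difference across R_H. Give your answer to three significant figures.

V ≈ 0.630 mV

Series total: ΣR = 1.87 + 42.5 + 89.8 + 7.23 + 4.24 = 145.6 Ω.
Voltage divider: V = V_in · (7.230 / 145.6) = 12.7 × 0.04964 = 0.6305 mV.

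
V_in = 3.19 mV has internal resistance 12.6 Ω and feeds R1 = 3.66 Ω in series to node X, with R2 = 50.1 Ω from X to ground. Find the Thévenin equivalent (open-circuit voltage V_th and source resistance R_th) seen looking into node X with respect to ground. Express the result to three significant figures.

V_th ≈ 2.41 mV, R_th ≈ 12.3 Ω

R1' = 12.6 + 3.66 = 16.26 Ω (source resistance + R1).
With X open, the divider is unloaded: V_th = 3.19 × 50.1/66.36 = 2.408 mV.
With V_in suppressed (replaced by a short), R_th = R1' ‖ R2 = (16.26 × 50.1)/(16.26 + 50.1) = 12.28 Ω.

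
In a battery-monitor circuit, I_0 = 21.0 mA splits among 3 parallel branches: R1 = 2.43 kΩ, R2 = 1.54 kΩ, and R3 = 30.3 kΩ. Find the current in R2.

I ≈ 12.5 mA

ΣG = 1/2.43 + 1/1.54 + 1/30.3 = 1.094.
By the current-divider rule, I = I_0 · G_k/ΣG = 21.0 × 0.5936 = 12.47 mA.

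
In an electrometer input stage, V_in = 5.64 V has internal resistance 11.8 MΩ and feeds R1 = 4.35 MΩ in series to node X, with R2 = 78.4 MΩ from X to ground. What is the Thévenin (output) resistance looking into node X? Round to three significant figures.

R_th ≈ 13.4 MΩ

R1' = 11.8 + 4.35 = 16.15 MΩ (source resistance + R1).
With V_in suppressed (replaced by a short), R_th = R1' ‖ R2 = (16.15 × 78.4)/(16.15 + 78.4) = 13.39 MΩ.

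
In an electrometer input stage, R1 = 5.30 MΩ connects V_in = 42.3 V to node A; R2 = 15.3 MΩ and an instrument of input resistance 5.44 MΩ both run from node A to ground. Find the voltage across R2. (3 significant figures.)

V_out ≈ 18.2 V

The load sits in parallel with R2, giving an effective lower resistance R2' = R2·R_L/(R2+R_L) = 4.013 MΩ.
Now apply the divider: V_out = 42.3 × 0.4309 = 18.23 V.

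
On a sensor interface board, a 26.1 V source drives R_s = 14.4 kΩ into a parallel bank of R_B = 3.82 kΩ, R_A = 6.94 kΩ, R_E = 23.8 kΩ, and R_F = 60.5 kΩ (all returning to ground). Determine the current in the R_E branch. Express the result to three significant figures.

Parallel bank: R_p = 1/(1/3.82 + 1/6.94 + 1/23.8 + 1/60.5) = 2.153 kΩ.
Node voltage V_A = V_CC · R_p/(R_s + R_p) = 26.1 × 0.1301 = 3.395 V.
I(R_E) = V_A / R_E = 3.395/23.8 = 0.1426 mA.
(Equivalently: I_total = 1.577 mA, then current-divider fraction G_k/ΣG = 0.09047.)

I ≈ 0.143 mA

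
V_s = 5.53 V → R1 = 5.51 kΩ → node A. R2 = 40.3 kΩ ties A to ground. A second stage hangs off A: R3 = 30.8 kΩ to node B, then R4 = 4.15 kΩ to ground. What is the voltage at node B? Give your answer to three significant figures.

Node A sees R2 in parallel with the series input of stage 2, R3 + R4 = 34.95 kΩ.
R2 ‖ (R3+R4) = 18.72 kΩ.
V_A = 5.53 × 18.72/(5.51 + 18.72) = 4.272 V.
V_B = V_A × 0.1187 = 0.5073 V.

V_B ≈ 0.507 V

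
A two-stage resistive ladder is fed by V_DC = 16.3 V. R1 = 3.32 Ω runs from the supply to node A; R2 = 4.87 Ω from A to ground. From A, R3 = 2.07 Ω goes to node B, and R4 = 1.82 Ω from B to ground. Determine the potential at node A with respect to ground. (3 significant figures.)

V_A ≈ 6.43 V

Node A sees R2 in parallel with the series input of stage 2, R3 + R4 = 3.890 Ω.
Effective lower resistance at A: R2 ‖ 3.890 = 2.163 Ω.
So V_A = 16.3 × 0.3944 = 6.429 V.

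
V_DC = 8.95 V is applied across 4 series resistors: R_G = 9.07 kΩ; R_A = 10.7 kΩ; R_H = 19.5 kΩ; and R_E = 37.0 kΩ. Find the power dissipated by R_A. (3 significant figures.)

The common current is I = 8.95/76.27 = 0.1173 mA.
V(R_A) = I·R = 1.256 V; P = V·I = 1.256 × 0.1173 = 0.1473 mW.

P ≈ 0.147 mW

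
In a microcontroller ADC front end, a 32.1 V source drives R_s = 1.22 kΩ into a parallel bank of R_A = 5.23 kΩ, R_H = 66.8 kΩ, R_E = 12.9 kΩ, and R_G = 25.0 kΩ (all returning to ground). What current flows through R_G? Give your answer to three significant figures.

Combine the parallel branches: R_p = (1/5.23 + 1/66.8 + 1/12.9 + 1/25.0)⁻¹ = 3.089 kΩ.
Node voltage V_A = V_DC · R_p/(R_s + R_p) = 32.1 × 0.7169 = 23.01 V.
Branch current I = V_A/R_G = 23.01/25.0 = 0.9205 mA.

I ≈ 0.920 mA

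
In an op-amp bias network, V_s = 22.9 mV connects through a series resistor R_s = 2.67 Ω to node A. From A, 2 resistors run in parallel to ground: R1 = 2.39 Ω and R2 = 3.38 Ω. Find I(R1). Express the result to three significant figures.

Combine the parallel branches: R_p = (1/2.39 + 1/3.38)⁻¹ = 1.400 Ω.
V_A = 22.9 × 1.400/4.070 = 7.877 mV.
Branch current I = V_A/R1 = 7.877/2.39 = 3.296 mA.
(Equivalently: I_total = 5.626 mA, then current-divider fraction G_k/ΣG = 0.5858.)

I ≈ 3.30 mA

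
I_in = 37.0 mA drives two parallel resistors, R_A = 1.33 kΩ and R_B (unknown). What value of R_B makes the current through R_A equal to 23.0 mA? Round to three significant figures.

R_B ≈ 2.19 kΩ

The fraction through R_A equals R_B/(R_A+R_B).
With f = 0.6216, R_B = R_A · f/(1−f) = 1.33 × 1.643 = 2.185 kΩ.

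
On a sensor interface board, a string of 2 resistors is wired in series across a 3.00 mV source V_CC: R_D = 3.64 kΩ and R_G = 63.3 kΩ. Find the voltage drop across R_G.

Series total: ΣR = 3.64 + 63.3 = 66.94 kΩ.
By the voltage-divider rule, V = 3.00 × 63.30/66.94 = 2.837 mV.

V ≈ 2.84 mV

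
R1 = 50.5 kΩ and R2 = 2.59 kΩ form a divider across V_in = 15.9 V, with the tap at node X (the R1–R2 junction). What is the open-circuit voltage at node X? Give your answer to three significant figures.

V_th is the unloaded tap voltage: V_in · R2/(R1+R2) = 15.9 × 0.04879 = 0.7757 V.

V_th ≈ 0.776 V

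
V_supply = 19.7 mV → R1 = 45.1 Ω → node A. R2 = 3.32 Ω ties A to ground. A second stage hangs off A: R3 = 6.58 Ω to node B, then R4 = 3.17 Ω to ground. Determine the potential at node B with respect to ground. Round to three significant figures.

The second stage (R3 + R4 = 9.750 Ω) loads node A in parallel with R2.
Effective lower resistance at A: R2 ‖ 9.750 = 2.477 Ω.
First divider: V_A = V_supply · 2.477/(45.1 + 2.477) = 1.026 mV.
V_B = V_A × 0.3251 = 0.3334 mV.

V_B ≈ 0.333 mV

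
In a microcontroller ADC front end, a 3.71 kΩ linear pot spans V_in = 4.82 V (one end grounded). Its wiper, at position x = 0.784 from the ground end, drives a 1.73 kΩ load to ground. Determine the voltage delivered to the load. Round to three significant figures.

V_out ≈ 2.77 V

Lower segment x·R_p = 2.909 kΩ; upper segment (1−x)·R_p = 0.8014 kΩ.
Lower segment in parallel with the load: 2.909 ‖ 1.73 = 1.085 kΩ.
Then V_out = V_in · 1.085/(0.8014 + 1.085) = 2.772 V.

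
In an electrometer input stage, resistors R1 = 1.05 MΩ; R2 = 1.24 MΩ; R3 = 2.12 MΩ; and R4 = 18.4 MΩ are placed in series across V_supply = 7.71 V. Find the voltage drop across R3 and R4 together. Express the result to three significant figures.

Series total: ΣR = 1.05 + 1.24 + 2.12 + 18.4 = 22.81 MΩ.
R_{R3..R4} = 2.12 + 18.4 = 20.52 MΩ.
Voltage divider: V = V_supply · (20.52 / 22.81) = 7.71 × 0.8996 = 6.936 V.

V ≈ 6.94 V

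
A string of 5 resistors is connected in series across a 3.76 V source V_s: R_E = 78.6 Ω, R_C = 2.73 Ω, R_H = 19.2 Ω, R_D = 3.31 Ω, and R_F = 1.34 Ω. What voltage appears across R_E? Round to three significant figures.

ΣR = 78.6 + 2.73 + 19.2 + 3.31 + 1.34 = 105.2 Ω.
V = V_s · R/ΣR = 3.76 × 0.7473 = 2.810 V.

V ≈ 2.81 V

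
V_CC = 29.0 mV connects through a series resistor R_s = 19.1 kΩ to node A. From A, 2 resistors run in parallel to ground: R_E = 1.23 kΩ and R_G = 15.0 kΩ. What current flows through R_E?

Equivalent of the parallel group: R_p = 1.137 kΩ.
V_A by voltage divider: V_A = 29.0 × 1.137/(19.1 + 1.137) = 1.629 mV.
Branch current I = V_A/R_E = 1.629/1.23 = 1.324 µA.
(Check via current divider: I_total = 1.433 µA; share G_k/ΣG = 0.9242 → same result.)

I ≈ 1.32 µA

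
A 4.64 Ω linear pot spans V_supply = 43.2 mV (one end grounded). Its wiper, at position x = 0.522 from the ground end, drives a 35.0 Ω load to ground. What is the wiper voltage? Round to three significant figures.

V_out ≈ 21.8 mV

The pot divides into 2.218 Ω above the wiper and 2.422 Ω below.
R_L loads the lower segment: effective lower R = 2.265 Ω.
V_out = 43.2 × 2.265/(2.218 + 2.265) = 21.83 mV.
(Unloaded: V_out = x·V_supply = 22.6 mV.)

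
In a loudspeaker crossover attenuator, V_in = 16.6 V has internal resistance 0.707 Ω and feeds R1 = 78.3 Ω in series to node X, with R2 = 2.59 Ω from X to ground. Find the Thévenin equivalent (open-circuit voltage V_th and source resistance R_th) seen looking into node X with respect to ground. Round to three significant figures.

R1' = 0.707 + 78.3 = 79.01 Ω (source resistance + R1).
Open-circuit (no load on X): V_th = V_in · R2/(R1' + R2) = 16.6 × 2.59/(79.01 + 2.59) = 0.5269 V.
Looking into X with the source shorted: R_th = R1'·R2/(R1'+R2) = 79.01 × 2.59/81.60 = 2.508 Ω.

V_th ≈ 0.527 V, R_th ≈ 2.51 Ω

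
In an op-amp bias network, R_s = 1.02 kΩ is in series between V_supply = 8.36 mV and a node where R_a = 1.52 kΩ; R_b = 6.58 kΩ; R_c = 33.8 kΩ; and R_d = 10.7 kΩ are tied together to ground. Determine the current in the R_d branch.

Equivalent of the parallel group: R_p = 1.072 kΩ.
Node voltage V_A = V_supply · R_p/(R_s + R_p) = 8.36 × 0.5124 = 4.284 mV.
I(R_d) = V_A / R_d = 4.284/10.7 = 0.4003 µA.

I ≈ 0.400 µA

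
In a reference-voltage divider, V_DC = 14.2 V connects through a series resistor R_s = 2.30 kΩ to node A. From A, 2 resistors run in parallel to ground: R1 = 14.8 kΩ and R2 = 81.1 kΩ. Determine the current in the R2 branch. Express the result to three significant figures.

Equivalent of the parallel group: R_p = 12.52 kΩ.
V_A by voltage divider: V_A = 14.2 × 12.52/(2.30 + 12.52) = 12.00 V.
Branch current I = V_A/R2 = 12.00/81.1 = 0.1479 mA.

I ≈ 0.148 mA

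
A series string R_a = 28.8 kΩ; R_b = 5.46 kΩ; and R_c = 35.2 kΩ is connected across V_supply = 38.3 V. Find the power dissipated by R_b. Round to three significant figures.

ΣR = 69.46 kΩ → I = 38.3/69.46 = 0.5514 mA.
V(R_b) = I·R = 3.011 V; P = V·I = 3.011 × 0.5514 = 1.660 mW.

P ≈ 1.66 mW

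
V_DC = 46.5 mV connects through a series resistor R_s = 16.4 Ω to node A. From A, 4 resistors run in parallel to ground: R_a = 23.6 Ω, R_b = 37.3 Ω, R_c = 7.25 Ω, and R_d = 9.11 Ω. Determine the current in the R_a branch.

Combine the parallel branches: R_p = (1/23.6 + 1/37.3 + 1/7.25 + 1/9.11)⁻¹ = 3.156 Ω.
V_A by voltage divider: V_A = 46.5 × 3.156/(16.4 + 3.156) = 7.504 mV.
Branch current I = V_A/R_a = 7.504/23.6 = 0.3180 mA.

I ≈ 0.318 mA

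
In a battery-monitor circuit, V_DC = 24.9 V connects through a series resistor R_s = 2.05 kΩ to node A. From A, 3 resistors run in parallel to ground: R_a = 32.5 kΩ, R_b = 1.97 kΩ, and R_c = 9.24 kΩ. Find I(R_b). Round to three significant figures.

I ≈ 5.44 mA

Combine the parallel branches: R_p = (1/32.5 + 1/1.97 + 1/9.24)⁻¹ = 1.547 kΩ.
Node voltage V_A = V_DC · R_p/(R_s + R_p) = 24.9 × 0.4300 = 10.71 V.
I(R_b) = V_A / R_b = 10.71/1.97 = 5.435 mA.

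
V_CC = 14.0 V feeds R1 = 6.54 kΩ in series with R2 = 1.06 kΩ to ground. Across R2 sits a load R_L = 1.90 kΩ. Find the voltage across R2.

First combine the lower leg with the load: R2 ‖ R_L = 0.6804 kΩ.
Now apply the divider: V_out = 14.0 × 0.09423 = 1.319 V.
(Unloaded it would be 1.95 V; the load pulls it down.)

V_out ≈ 1.32 V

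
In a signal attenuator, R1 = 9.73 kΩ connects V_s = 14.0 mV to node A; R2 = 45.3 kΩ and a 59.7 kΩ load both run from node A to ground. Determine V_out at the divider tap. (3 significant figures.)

V_out ≈ 10.2 mV

R2 ‖ R_L = (45.3 × 59.7)/(45.3 + 59.7) = 25.76 kΩ.
Then V_out = V_s · R2'/(R1 + R2') = 14.0 × 25.76/35.49 = 10.16 mV.
(Unloaded it would be 11.5 mV; the load pulls it down.)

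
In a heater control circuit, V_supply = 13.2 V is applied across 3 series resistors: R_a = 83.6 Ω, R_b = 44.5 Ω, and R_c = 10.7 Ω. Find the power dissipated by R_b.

ΣR = 138.8 Ω → I = 13.2/138.8 = 0.09510 A.
P(R_b) = I²·R_b = (0.09510)² × 44.5 = 0.4025 W.

P ≈ 0.402 W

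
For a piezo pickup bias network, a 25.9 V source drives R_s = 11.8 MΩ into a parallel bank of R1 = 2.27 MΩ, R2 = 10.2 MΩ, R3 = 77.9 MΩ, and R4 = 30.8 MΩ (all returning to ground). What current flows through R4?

I ≈ 0.107 µA

Equivalent of the parallel group: R_p = 1.713 MΩ.
V_A = 25.9 × 1.713/13.51 = 3.283 V.
Branch current I = V_A/R4 = 3.283/30.8 = 0.1066 µA.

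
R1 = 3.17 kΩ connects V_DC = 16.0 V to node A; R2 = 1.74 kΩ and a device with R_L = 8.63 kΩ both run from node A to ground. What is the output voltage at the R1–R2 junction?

V_out ≈ 5.02 V

The load sits in parallel with R2, giving an effective lower resistance R2' = R2·R_L/(R2+R_L) = 1.448 kΩ.
Voltage divider with the loaded lower leg: V_out = 16.0 × 1.448/(3.17 + 1.448) = 16.0 × 0.3136 = 5.017 V.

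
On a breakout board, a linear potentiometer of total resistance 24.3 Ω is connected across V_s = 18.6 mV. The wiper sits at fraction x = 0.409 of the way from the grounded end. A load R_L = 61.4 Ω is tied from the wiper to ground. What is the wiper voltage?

Lower segment x·R_p = 9.939 Ω; upper segment (1−x)·R_p = 14.36 Ω.
(x·R_p) ‖ R_L = 8.554 Ω.
Loaded-divider output: V_out = 18.6 × 0.3733 = 6.943 mV.
(Unloaded: V_out = x·V_s = 7.61 mV.)

V_out ≈ 6.94 mV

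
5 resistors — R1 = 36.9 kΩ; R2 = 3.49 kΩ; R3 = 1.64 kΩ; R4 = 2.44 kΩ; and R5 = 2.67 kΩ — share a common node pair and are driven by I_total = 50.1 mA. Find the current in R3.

Conductances: ΣG = 1/36.9 + 1/3.49 + 1/1.64 + 1/2.44 + 1/2.67 = 1.708 (1/kΩ).
R3 takes the fraction G_k/ΣG = 0.6098/1.708 = 0.3571, so I = 50.1 × 0.3571 = 17.89 mA.

I ≈ 17.9 mA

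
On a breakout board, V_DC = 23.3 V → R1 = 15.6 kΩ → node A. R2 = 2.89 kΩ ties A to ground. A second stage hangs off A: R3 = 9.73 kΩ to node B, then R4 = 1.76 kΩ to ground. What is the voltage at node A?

The second stage (R3 + R4 = 11.49 kΩ) loads node A in parallel with R2.
Effective lower resistance at A: R2 ‖ 11.49 = 2.309 kΩ.
So V_A = 23.3 × 0.1289 = 3.004 V.

V_A ≈ 3.00 V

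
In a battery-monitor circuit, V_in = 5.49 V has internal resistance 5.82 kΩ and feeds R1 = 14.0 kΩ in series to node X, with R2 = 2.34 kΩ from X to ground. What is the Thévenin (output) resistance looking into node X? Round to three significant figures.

R_th ≈ 2.09 kΩ

R1' = 5.82 + 14.0 = 19.82 kΩ (source resistance + R1).
Zeroing V_in shorts the top of R1' to ground, so R_th = R1' ‖ R2 = 2.093 kΩ.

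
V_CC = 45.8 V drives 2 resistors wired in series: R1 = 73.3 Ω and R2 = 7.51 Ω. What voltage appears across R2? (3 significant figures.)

ΣR = 73.3 + 7.51 = 80.81 Ω.
Voltage divider: V = V_CC · (7.510 / 80.81) = 45.8 × 0.09293 = 4.256 V.

V ≈ 4.26 V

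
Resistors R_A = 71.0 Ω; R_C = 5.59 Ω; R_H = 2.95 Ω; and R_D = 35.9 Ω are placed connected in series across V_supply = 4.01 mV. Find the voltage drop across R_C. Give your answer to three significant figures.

ΣR = 71.0 + 5.59 + 2.95 + 35.9 = 115.4 Ω.
V = V_supply · R/ΣR = 4.01 × 0.04842 = 0.1942 mV.

V ≈ 0.194 mV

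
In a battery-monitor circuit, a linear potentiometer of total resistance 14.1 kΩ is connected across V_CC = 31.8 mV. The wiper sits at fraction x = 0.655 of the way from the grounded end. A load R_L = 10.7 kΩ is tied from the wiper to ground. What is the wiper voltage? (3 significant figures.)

Split the track: R_lower = x·R_p = 9.236 kΩ, R_upper = (1−x)·R_p = 4.864 kΩ.
(x·R_p) ‖ R_L = 4.957 kΩ.
Then V_out = V_CC · 4.957/(4.864 + 4.957) = 16.05 mV.

V_out ≈ 16.0 mV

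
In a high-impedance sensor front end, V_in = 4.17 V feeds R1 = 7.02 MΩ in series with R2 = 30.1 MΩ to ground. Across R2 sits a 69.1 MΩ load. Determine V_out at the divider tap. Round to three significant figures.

V_out ≈ 3.12 V

R2 ‖ R_L = (30.1 × 69.1)/(30.1 + 69.1) = 20.97 MΩ.
Voltage divider with the loaded lower leg: V_out = 4.17 × 20.97/(7.02 + 20.97) = 4.17 × 0.7492 = 3.124 V.
(Unloaded it would be 3.38 V; the load pulls it down.)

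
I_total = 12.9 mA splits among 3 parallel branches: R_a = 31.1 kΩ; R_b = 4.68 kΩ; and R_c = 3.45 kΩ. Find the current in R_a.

I ≈ 0.774 mA

Conductances: ΣG = 1/31.1 + 1/4.68 + 1/3.45 = 0.5357 (1/kΩ).
Current divider: I(R_a) = I_total · G_k/ΣG = 12.9 × (0.03215/0.5357) = 12.9 × 0.06002 = 0.7743 mA.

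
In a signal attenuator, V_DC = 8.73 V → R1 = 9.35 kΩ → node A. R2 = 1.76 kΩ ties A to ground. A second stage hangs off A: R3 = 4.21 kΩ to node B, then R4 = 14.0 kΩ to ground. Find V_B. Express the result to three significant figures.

The second stage (R3 + R4 = 18.21 kΩ) loads node A in parallel with R2.
R2 ‖ (R3+R4) = 1.605 kΩ.
V_A = 8.73 × 1.605/(9.35 + 1.605) = 1.279 V.
Stage 2 is unloaded, so V_B = V_A · R4/(R3+R4) = 1.279 × 14.0/18.21 = 0.9833 V.

V_B ≈ 0.983 V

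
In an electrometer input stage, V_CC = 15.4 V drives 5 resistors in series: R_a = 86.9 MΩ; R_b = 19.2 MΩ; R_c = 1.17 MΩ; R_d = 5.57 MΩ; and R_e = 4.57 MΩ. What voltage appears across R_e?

Series total: ΣR = 86.9 + 19.2 + 1.17 + 5.57 + 4.57 = 117.4 MΩ.
Voltage divider: V = V_CC · (4.570 / 117.4) = 15.4 × 0.03892 = 0.5994 V.

V ≈ 0.599 V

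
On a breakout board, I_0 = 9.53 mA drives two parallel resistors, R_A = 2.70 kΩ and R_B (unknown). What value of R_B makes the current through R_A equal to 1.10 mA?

R_B ≈ 0.352 kΩ

In a two-way split, I_A/I_0 = R_B/(R_A + R_B).
With f = 0.1154, R_B = R_A · f/(1−f) = 2.70 × 0.1305 = 0.3523 kΩ.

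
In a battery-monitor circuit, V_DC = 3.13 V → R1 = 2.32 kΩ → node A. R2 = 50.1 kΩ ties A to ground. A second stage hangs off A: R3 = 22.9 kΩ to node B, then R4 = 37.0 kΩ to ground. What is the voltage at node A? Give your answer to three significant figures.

Looking into the second stage from A: R3 + R4 = 59.90 kΩ appears in parallel with R2.
R2 ‖ (R3+R4) = 27.28 kΩ.
V_A = 3.13 × 27.28/(2.32 + 27.28) = 2.885 V.

V_A ≈ 2.88 V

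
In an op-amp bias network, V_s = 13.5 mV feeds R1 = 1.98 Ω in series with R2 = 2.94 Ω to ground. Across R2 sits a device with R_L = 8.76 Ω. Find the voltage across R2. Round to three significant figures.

R2 ‖ R_L = (2.94 × 8.76)/(2.94 + 8.76) = 2.201 Ω.
Now apply the divider: V_out = 13.5 × 0.5265 = 7.107 mV.
(Unloaded it would be 8.07 mV; the load pulls it down.)

V_out ≈ 7.11 mV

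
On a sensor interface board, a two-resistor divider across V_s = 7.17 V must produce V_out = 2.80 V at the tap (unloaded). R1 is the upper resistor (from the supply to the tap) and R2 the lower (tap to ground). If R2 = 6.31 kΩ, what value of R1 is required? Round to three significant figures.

Required fraction k = V_out/V_s = 0.3905.
So R1 = R2 · (V_s/V_out − 1) = 6.31 × (7.17/2.80 − 1) = 6.31 × 1.561 = 9.848 kΩ.

R1 ≈ 9.85 kΩ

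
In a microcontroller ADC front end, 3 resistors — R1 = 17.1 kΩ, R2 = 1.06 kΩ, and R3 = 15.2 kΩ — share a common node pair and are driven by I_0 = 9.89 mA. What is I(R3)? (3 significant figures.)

Conductances: ΣG = 1/17.1 + 1/1.06 + 1/15.2 = 1.068 (1/kΩ).
R3 takes the fraction G_k/ΣG = 0.06579/1.068 = 0.06162, so I = 9.89 × 0.06162 = 0.6094 mA.

I ≈ 0.609 mA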